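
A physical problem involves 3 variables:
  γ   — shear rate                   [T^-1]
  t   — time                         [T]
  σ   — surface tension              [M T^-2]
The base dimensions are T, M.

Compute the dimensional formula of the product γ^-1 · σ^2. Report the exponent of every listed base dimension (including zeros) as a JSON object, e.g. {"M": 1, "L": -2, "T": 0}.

{"T": -3, "M": 2}

Exponent matrix [T,M] × [γ,t,σ]:
  T: [-1  1 -2]
  M: [ 0  0  1]
  [T]: (-1)·-1+(2)·-2 = -3
  [M]: (-1)·0+(2)·1 = 2
⇒ T^-3 M^2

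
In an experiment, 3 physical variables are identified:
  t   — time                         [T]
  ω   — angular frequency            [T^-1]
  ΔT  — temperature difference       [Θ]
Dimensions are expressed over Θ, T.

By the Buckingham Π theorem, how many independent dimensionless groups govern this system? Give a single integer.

1

Dimensional matrix (Θ×T by t×ω×ΔT):
  Θ: [ 0  0  1]
  T: [ 1 -1  0]
Row reduction gives pivot columns t,ΔT; rank = 2
n=3, r=2 ⇒ 1 dimensionless group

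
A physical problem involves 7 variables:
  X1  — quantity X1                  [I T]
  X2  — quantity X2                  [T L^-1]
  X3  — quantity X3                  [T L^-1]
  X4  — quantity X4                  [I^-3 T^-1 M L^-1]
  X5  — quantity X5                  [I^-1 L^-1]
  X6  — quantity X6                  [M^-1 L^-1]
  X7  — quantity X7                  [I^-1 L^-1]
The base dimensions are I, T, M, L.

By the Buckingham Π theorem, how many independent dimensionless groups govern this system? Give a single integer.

Write exponents as rows I,T,M,L / cols X1,X2,X3,X4,X5,X6,X7:
  I: [ 1  0  0 -3 -1  0 -1]
  T: [ 1  1  1 -1  0  0  0]
  M: [ 0  0  0  1  0 -1  0]
  L: [ 0 -1 -1 -1 -1 -1 -1]
Row reduction gives pivot columns X1,X2,X4; rank = 3
Π count = n − r = 7 − 3 = 4

4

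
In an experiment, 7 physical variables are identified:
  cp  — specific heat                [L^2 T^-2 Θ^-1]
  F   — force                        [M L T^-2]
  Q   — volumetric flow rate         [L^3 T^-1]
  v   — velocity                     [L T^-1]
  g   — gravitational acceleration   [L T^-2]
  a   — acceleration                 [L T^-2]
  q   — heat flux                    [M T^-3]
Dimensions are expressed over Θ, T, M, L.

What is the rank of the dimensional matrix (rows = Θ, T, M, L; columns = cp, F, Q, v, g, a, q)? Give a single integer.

Write exponents as rows Θ,T,M,L / cols cp,F,Q,v,g,a,q:
  Θ: [-1  0  0  0  0  0  0]
  T: [-2 -2 -1 -1 -2 -2 -3]
  M: [ 0  1  0  0  0  0  1]
  L: [ 2  1  3  1  1  1  0]
RREF → pivots at {cp,F,Q,v} ⇒ r = 4

4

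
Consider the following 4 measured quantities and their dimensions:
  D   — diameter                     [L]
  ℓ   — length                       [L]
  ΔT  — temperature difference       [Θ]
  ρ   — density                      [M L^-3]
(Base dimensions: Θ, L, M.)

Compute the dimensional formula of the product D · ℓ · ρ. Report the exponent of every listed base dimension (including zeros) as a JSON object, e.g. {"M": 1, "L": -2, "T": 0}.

Write exponents as rows Θ,L,M / cols D,ℓ,ΔT,ρ:
  Θ: [ 0  0  1  0]
  L: [ 1  1  0 -3]
  M: [ 0  0  0  1]
  [Θ]: (1)·0+(1)·0+(1)·0 = 0
  [L]: (1)·1+(1)·1+(1)·-3 = -1
  [M]: (1)·0+(1)·0+(1)·1 = 1
⇒ L^-1 M

{"Θ": 0, "L": -1, "M": 1}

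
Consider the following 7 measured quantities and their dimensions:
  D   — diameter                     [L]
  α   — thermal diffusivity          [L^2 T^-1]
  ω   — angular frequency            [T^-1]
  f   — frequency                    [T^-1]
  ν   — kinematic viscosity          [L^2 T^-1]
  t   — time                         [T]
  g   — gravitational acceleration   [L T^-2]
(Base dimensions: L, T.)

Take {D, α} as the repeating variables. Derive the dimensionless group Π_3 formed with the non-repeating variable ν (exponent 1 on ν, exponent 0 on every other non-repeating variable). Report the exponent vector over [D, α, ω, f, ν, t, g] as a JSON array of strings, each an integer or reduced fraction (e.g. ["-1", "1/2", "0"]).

Exponent matrix [L,T] × [D,α,ω,f,ν,t,g]:
  L: [ 1  2  0  0  2  0  1]
  T: [ 0 -1 -1 -1 -1  1 -2]
Echelon form has 2 nonzero rows (pivots: D,α)
Pivot set = {D,α}, free = {ω,f,ν,t,g}
RREF:
  r0: [   1    0   -2   -2    0    2   -3]
  r1: [   0    1    1    1    1   -1    2]
Fix exponent of ν at 1, ω at 0, f at 0, t at 0, g at 0; solve each RREF row for its pivot's exponent:
  r0: exp(D) + (0)·1 = 0 ⇒ exp(D) = 0
  r1: exp(α) + (1)·1 = 0 ⇒ exp(α) = -1
Π_3 = α^-1 · ν

["0", "-1", "0", "0", "1", "0", "0"]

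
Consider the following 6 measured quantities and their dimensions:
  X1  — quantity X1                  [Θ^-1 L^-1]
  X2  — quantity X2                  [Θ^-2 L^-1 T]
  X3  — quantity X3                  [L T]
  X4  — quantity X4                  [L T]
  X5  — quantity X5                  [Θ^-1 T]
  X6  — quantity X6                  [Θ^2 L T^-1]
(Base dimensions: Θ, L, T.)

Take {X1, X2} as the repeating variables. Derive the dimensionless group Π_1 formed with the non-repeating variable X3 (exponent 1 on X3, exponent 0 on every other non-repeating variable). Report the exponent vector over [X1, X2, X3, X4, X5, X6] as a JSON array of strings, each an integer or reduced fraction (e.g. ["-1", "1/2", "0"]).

Write exponents as rows Θ,L,T / cols X1,X2,X3,X4,X5,X6:
  Θ: [-1 -2  0  0 -1  2]
  L: [-1 -1  1  1  0  1]
  T: [ 0  1  1  1  1 -1]
Row reduction gives pivot columns X1,X2; rank = 2
Pivot set = {X1,X2}, free = {X3,X4,X5,X6}
RREF:
  r0: [   1    0   -2   -2   -1    0]
  r1: [   0    1    1    1    1   -1]
  r2: [   0    0    0    0    0    0]
Fix exponent of X3 at 1, X4 at 0, X5 at 0, X6 at 0; solve each RREF row for its pivot's exponent:
  r0: exp(X1) + (-2)·1 = 0 ⇒ exp(X1) = 2
  r1: exp(X2) + (1)·1 = 0 ⇒ exp(X2) = -1
Π_1 = X1^2 · X2^-1 · X3

["2", "-1", "1", "0", "0", "0"]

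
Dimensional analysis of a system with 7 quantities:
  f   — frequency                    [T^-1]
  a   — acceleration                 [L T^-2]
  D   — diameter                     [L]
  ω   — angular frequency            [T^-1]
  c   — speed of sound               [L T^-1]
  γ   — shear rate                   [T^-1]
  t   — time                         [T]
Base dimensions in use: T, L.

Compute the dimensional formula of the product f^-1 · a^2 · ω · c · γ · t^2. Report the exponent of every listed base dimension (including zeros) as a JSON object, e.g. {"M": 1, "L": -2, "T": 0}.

Write exponents as rows T,L / cols f,a,D,ω,c,γ,t:
  T: [-1 -2  0 -1 -1 -1  1]
  L: [ 0  1  1  0  1  0  0]
  [T]: (-1)·-1+(2)·-2+(1)·-1+(1)·-1+(1)·-1+(2)·1 = -4
  [L]: (-1)·0+(2)·1+(1)·0+(1)·1+(1)·0+(2)·0 = 3
⇒ T^-4 L^3

{"T": -4, "L": 3}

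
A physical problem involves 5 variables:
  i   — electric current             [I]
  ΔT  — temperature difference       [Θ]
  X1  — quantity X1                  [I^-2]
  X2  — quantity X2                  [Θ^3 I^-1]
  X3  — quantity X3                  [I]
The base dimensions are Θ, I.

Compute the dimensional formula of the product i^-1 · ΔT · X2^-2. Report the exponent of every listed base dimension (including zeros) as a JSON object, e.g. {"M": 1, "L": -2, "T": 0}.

Write exponents as rows Θ,I / cols i,ΔT,X1,X2,X3:
  Θ: [ 0  1  0  3  0]
  I: [ 1  0 -2 -1  1]
  [Θ]: (-1)·0+(1)·1+(-2)·3 = -5
  [I]: (-1)·1+(1)·0+(-2)·-1 = 1
⇒ Θ^-5 I

{"Θ": -5, "I": 1}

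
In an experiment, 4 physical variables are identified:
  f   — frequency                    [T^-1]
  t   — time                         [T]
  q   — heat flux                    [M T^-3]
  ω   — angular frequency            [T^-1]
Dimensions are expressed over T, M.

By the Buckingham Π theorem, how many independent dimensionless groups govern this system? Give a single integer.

Dimensional matrix (T×M by f×t×q×ω):
  T: [-1  1 -3 -1]
  M: [ 0  0  1  0]
Echelon form has 2 nonzero rows (pivots: f,q)
Π count = n − r = 4 − 2 = 2

2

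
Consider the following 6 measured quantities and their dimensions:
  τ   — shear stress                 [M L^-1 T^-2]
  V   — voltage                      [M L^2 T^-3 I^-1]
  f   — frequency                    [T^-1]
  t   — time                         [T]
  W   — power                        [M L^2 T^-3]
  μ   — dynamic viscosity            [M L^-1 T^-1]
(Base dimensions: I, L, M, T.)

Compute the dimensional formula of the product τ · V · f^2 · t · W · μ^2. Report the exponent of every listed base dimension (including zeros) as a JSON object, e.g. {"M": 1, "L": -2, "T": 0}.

Dimensional matrix (I×L×M×T by τ×V×f×t×W×μ):
  I: [ 0 -1  0  0  0  0]
  L: [-1  2  0  0  2 -1]
  M: [ 1  1  0  0  1  1]
  T: [-2 -3 -1  1 -3 -1]
  [I]: (1)·0+(1)·-1+(2)·0+(1)·0+(1)·0+(2)·0 = -1
  [L]: (1)·-1+(1)·2+(2)·0+(1)·0+(1)·2+(2)·-1 = 1
  [M]: (1)·1+(1)·1+(2)·0+(1)·0+(1)·1+(2)·1 = 5
  [T]: (1)·-2+(1)·-3+(2)·-1+(1)·1+(1)·-3+(2)·-1 = -11
⇒ I^-1 L M^5 T^-11

{"I": -1, "L": 1, "M": 5, "T": -11}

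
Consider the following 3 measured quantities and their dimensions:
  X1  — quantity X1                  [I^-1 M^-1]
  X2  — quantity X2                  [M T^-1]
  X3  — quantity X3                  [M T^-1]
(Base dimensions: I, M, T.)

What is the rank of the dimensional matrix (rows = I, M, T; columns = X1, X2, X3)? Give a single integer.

Write exponents as rows I,M,T / cols X1,X2,X3:
  I: [-1  0  0]
  M: [-1  1  1]
  T: [ 0 -1 -1]
RREF → pivots at {X1,X2} ⇒ r = 2

2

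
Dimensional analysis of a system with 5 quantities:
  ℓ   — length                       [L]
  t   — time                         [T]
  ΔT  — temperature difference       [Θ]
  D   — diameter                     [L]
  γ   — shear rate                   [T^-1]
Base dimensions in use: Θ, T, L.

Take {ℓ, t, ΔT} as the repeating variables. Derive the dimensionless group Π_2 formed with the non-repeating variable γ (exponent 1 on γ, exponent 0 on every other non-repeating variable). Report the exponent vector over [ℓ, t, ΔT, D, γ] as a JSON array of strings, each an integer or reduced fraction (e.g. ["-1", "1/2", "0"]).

["0", "1", "0", "0", "1"]

Dimensional matrix (Θ×T×L by ℓ×t×ΔT×D×γ):
  Θ: [ 0  0  1  0  0]
  T: [ 0  1  0  0 -1]
  L: [ 1  0  0  1  0]
Echelon form has 3 nonzero rows (pivots: ℓ,t,ΔT)
Pivot set = {ℓ,t,ΔT}, free = {D,γ}
RREF:
  r0: [   1    0    0    1    0]
  r1: [   0    1    0    0   -1]
  r2: [   0    0    1    0    0]
Fix exponent of γ at 1, D at 0; solve each RREF row for its pivot's exponent:
  r0: exp(ℓ) + (0)·1 = 0 ⇒ exp(ℓ) = 0
  r1: exp(t) + (-1)·1 = 0 ⇒ exp(t) = 1
  r2: exp(ΔT) + (0)·1 = 0 ⇒ exp(ΔT) = 0
Π_2 = t · γ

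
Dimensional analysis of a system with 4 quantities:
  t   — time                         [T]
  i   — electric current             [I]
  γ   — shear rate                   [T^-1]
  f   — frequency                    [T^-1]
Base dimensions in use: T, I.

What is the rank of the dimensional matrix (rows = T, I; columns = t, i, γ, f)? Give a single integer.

Write exponents as rows T,I / cols t,i,γ,f:
  T: [ 1  0 -1 -1]
  I: [ 0  1  0  0]
RREF → pivots at {t,i} ⇒ r = 2

2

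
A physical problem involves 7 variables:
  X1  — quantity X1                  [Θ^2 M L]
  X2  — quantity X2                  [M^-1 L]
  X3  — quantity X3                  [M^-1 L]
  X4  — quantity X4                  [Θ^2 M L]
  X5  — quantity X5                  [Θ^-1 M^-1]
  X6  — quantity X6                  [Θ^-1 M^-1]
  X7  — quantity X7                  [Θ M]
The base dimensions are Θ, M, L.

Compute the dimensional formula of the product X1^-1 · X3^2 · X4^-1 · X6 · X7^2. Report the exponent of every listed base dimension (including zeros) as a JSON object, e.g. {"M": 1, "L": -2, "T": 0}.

Dimensional matrix (Θ×M×L by X1×X2×X3×X4×X5×X6×X7):
  Θ: [ 2  0  0  2 -1 -1  1]
  M: [ 1 -1 -1  1 -1 -1  1]
  L: [ 1  1  1  1  0  0  0]
  [Θ]: (-1)·2+(2)·0+(-1)·2+(1)·-1+(2)·1 = -3
  [M]: (-1)·1+(2)·-1+(-1)·1+(1)·-1+(2)·1 = -3
  [L]: (-1)·1+(2)·1+(-1)·1+(1)·0+(2)·0 = 0
⇒ Θ^-3 M^-3

{"Θ": -3, "M": -3, "L": 0}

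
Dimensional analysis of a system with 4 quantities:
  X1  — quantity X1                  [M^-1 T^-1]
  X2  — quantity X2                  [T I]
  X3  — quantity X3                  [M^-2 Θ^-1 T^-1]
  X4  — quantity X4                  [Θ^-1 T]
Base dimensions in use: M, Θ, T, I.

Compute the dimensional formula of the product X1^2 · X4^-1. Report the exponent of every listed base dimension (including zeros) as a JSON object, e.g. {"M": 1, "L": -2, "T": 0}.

{"M": -2, "Θ": 1, "T": -3, "I": 0}

Dimensional matrix (M×Θ×T×I by X1×X2×X3×X4):
  M: [-1  0 -2  0]
  Θ: [ 0  0 -1 -1]
  T: [-1  1 -1  1]
  I: [ 0  1  0  0]
  [M]: (2)·-1+(-1)·0 = -2
  [Θ]: (2)·0+(-1)·-1 = 1
  [T]: (2)·-1+(-1)·1 = -3
  [I]: (2)·0+(-1)·0 = 0
⇒ M^-2 Θ T^-3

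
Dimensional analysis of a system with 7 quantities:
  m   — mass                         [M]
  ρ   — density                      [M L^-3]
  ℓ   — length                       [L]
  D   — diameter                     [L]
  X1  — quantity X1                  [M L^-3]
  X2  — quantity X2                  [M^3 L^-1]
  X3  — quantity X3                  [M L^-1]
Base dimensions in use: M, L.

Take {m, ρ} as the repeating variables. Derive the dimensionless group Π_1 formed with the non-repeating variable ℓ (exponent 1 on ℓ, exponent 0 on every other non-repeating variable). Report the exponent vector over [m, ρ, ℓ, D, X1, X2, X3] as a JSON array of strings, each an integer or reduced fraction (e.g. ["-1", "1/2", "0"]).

["-1/3", "1/3", "1", "0", "0", "0", "0"]

Exponent matrix [M,L] × [m,ρ,ℓ,D,X1,X2,X3]:
  M: [ 1  1  0  0  1  3  1]
  L: [ 0 -3  1  1 -3 -1 -1]
Echelon form has 2 nonzero rows (pivots: m,ρ)
Repeat: m,ρ; free: ℓ,D,X1,X2,X3
RREF:
  r0: [   1    0  1/3  1/3    0  8/3  2/3]
  r1: [   0    1 -1/3 -1/3    1  1/3  1/3]
Fix exponent of ℓ at 1, D at 0, X1 at 0, X2 at 0, X3 at 0; solve each RREF row for its pivot's exponent:
  r0: exp(m) + (1/3)·1 = 0 ⇒ exp(m) = -1/3
  r1: exp(ρ) + (-1/3)·1 = 0 ⇒ exp(ρ) = 1/3
Π_1 = m^(-1/3) · ρ^(1/3) · ℓ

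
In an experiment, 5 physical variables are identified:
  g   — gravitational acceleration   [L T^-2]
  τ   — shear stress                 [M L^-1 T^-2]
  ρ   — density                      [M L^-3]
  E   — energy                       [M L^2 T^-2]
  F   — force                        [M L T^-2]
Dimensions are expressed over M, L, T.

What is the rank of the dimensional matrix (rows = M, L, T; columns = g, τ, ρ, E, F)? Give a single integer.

3

Write exponents as rows M,L,T / cols g,τ,ρ,E,F:
  M: [ 0  1  1  1  1]
  L: [ 1 -1 -3  2  1]
  T: [-2 -2  0 -2 -2]
Echelon form has 3 nonzero rows (pivots: g,τ,ρ)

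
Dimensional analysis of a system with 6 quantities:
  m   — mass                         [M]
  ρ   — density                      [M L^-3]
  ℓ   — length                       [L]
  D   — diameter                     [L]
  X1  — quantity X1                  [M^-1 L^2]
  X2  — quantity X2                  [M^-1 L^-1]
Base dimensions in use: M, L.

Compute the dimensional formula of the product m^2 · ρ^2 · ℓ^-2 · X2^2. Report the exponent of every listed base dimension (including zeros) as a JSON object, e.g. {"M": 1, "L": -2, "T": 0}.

{"M": 2, "L": -10}

Exponent matrix [M,L] × [m,ρ,ℓ,D,X1,X2]:
  M: [ 1  1  0  0 -1 -1]
  L: [ 0 -3  1  1  2 -1]
  [M]: (2)·1+(2)·1+(-2)·0+(2)·-1 = 2
  [L]: (2)·0+(2)·-3+(-2)·1+(2)·-1 = -10
⇒ M^2 L^-10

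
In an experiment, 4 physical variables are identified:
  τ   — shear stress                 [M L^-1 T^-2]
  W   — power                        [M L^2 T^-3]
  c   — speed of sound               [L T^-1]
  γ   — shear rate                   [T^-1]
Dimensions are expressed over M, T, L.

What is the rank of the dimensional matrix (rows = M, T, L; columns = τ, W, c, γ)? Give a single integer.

3

Write exponents as rows M,T,L / cols τ,W,c,γ:
  M: [ 1  1  0  0]
  T: [-2 -3 -1 -1]
  L: [-1  2  1  0]
Echelon form has 3 nonzero rows (pivots: τ,W,c)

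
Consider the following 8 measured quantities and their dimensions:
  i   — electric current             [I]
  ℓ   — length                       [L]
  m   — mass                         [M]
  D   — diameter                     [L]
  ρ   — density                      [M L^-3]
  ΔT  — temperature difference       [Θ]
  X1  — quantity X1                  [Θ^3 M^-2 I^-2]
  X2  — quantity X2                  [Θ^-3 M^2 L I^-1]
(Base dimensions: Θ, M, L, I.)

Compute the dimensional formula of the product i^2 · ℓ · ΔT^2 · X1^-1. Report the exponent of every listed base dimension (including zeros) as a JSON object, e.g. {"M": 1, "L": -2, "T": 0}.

Write exponents as rows Θ,M,L,I / cols i,ℓ,m,D,ρ,ΔT,X1,X2:
  Θ: [ 0  0  0  0  0  1  3 -3]
  M: [ 0  0  1  0  1  0 -2  2]
  L: [ 0  1  0  1 -3  0  0  1]
  I: [ 1  0  0  0  0  0 -2 -1]
  [Θ]: (2)·0+(1)·0+(2)·1+(-1)·3 = -1
  [M]: (2)·0+(1)·0+(2)·0+(-1)·-2 = 2
  [L]: (2)·0+(1)·1+(2)·0+(-1)·0 = 1
  [I]: (2)·1+(1)·0+(2)·0+(-1)·-2 = 4
⇒ Θ^-1 M^2 L I^4

{"Θ": -1, "M": 2, "L": 1, "I": 4}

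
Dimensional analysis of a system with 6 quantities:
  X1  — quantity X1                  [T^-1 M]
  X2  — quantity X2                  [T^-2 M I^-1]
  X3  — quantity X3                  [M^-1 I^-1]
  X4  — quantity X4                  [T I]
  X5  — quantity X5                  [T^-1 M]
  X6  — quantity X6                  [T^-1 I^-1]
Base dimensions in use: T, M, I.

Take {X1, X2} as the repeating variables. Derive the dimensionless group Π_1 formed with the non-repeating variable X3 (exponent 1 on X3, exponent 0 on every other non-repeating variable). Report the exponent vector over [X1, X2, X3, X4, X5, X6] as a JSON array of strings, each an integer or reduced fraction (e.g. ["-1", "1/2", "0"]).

["2", "-1", "1", "0", "0", "0"]

Write exponents as rows T,M,I / cols X1,X2,X3,X4,X5,X6:
  T: [-1 -2  0  1 -1 -1]
  M: [ 1  1 -1  0  1  0]
  I: [ 0 -1 -1  1  0 -1]
Row reduction gives pivot columns X1,X2; rank = 2
Repeat: X1,X2; free: X3,X4,X5,X6
RREF:
  r0: [   1    0   -2    1    1   -1]
  r1: [   0    1    1   -1    0    1]
  r2: [   0    0    0    0    0    0]
Fix exponent of X3 at 1, X4 at 0, X5 at 0, X6 at 0; solve each RREF row for its pivot's exponent:
  r0: exp(X1) + (-2)·1 = 0 ⇒ exp(X1) = 2
  r1: exp(X2) + (1)·1 = 0 ⇒ exp(X2) = -1
Π_1 = X1^2 · X2^-1 · X3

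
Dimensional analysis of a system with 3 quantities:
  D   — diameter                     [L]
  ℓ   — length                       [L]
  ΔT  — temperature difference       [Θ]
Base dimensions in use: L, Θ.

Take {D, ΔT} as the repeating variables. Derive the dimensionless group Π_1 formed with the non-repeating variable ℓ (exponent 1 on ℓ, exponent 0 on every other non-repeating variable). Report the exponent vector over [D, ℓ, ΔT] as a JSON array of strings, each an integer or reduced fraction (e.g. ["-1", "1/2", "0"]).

Write exponents as rows L,Θ / cols D,ℓ,ΔT:
  L: [ 1  1  0]
  Θ: [ 0  0  1]
Echelon form has 2 nonzero rows (pivots: D,ΔT)
Pivot set = {D,ΔT}, free = {ℓ}
RREF:
  r0: [   1    1    0]
  r1: [   0    0    1]
Fix exponent of ℓ at 1; solve each RREF row for its pivot's exponent:
  r0: exp(D) + (1)·1 = 0 ⇒ exp(D) = -1
  r1: exp(ΔT) + (0)·1 = 0 ⇒ exp(ΔT) = 0
Π_1 = D^-1 · ℓ

["-1", "1", "0"]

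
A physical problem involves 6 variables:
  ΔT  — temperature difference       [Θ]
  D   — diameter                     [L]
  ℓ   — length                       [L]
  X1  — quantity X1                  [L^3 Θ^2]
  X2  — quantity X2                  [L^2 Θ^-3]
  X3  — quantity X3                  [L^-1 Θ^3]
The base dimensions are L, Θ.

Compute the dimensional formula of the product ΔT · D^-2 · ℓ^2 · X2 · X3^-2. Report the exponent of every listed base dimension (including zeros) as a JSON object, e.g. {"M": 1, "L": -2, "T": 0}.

Write exponents as rows L,Θ / cols ΔT,D,ℓ,X1,X2,X3:
  L: [ 0  1  1  3  2 -1]
  Θ: [ 1  0  0  2 -3  3]
  [L]: (1)·0+(-2)·1+(2)·1+(1)·2+(-2)·-1 = 4
  [Θ]: (1)·1+(-2)·0+(2)·0+(1)·-3+(-2)·3 = -8
⇒ L^4 Θ^-8

{"L": 4, "Θ": -8}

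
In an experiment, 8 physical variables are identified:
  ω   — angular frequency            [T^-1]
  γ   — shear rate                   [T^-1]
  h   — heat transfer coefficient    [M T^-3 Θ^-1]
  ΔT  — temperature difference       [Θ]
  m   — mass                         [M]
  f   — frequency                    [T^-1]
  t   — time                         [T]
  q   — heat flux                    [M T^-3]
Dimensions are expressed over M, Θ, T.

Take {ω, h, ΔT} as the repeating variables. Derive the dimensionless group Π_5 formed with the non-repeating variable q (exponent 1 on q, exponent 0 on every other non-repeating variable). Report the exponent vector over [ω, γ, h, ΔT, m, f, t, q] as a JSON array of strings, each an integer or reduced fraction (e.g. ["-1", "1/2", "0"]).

Write exponents as rows M,Θ,T / cols ω,γ,h,ΔT,m,f,t,q:
  M: [ 0  0  1  0  1  0  0  1]
  Θ: [ 0  0 -1  1  0  0  0  0]
  T: [-1 -1 -3  0  0 -1  1 -3]
RREF → pivots at {ω,h,ΔT} ⇒ r = 3
Repeat: ω,h,ΔT; free: γ,m,f,t,q
RREF:
  r0: [   1    1    0    0   -3    1   -1    0]
  r1: [   0    0    1    0    1    0    0    1]
  r2: [   0    0    0    1    1    0    0    1]
Fix exponent of q at 1, γ at 0, m at 0, f at 0, t at 0; solve each RREF row for its pivot's exponent:
  r0: exp(ω) + (0)·1 = 0 ⇒ exp(ω) = 0
  r1: exp(h) + (1)·1 = 0 ⇒ exp(h) = -1
  r2: exp(ΔT) + (1)·1 = 0 ⇒ exp(ΔT) = -1
Π_5 = h^-1 · ΔT^-1 · q

["0", "0", "-1", "-1", "0", "0", "0", "1"]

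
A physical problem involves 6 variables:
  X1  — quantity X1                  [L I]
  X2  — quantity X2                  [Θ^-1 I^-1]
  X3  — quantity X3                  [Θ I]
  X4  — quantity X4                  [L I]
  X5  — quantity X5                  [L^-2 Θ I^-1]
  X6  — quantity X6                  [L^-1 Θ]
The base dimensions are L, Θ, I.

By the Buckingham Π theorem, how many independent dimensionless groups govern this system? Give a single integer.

Write exponents as rows L,Θ,I / cols X1,X2,X3,X4,X5,X6:
  L: [ 1  0  0  1 -2 -1]
  Θ: [ 0 -1  1  0  1  1]
  I: [ 1 -1  1  1 -1  0]
RREF → pivots at {X1,X2} ⇒ r = 2
Π count = n − r = 6 − 2 = 4

4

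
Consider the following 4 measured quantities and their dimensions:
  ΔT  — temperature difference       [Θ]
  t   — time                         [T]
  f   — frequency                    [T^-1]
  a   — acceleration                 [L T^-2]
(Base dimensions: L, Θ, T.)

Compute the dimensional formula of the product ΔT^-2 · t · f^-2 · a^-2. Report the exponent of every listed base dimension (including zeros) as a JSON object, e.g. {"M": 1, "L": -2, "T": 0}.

{"L": -2, "Θ": -2, "T": 7}

Write exponents as rows L,Θ,T / cols ΔT,t,f,a:
  L: [ 0  0  0  1]
  Θ: [ 1  0  0  0]
  T: [ 0  1 -1 -2]
  [L]: (-2)·0+(1)·0+(-2)·0+(-2)·1 = -2
  [Θ]: (-2)·1+(1)·0+(-2)·0+(-2)·0 = -2
  [T]: (-2)·0+(1)·1+(-2)·-1+(-2)·-2 = 7
⇒ L^-2 Θ^-2 T^7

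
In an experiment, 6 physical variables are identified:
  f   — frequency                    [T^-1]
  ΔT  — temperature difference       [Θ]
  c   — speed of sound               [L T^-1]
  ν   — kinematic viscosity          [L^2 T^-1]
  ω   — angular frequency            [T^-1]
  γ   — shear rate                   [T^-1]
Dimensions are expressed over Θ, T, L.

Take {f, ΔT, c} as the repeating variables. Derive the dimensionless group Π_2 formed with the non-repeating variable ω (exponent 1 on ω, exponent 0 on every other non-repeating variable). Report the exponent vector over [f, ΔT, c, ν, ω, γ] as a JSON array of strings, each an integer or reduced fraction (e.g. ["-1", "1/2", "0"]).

Write exponents as rows Θ,T,L / cols f,ΔT,c,ν,ω,γ:
  Θ: [ 0  1  0  0  0  0]
  T: [-1  0 -1 -1 -1 -1]
  L: [ 0  0  1  2  0  0]
Echelon form has 3 nonzero rows (pivots: f,ΔT,c)
Repeat: f,ΔT,c; free: ν,ω,γ
RREF:
  r0: [   1    0    0   -1    1    1]
  r1: [   0    1    0    0    0    0]
  r2: [   0    0    1    2    0    0]
Fix exponent of ω at 1, ν at 0, γ at 0; solve each RREF row for its pivot's exponent:
  r0: exp(f) + (1)·1 = 0 ⇒ exp(f) = -1
  r1: exp(ΔT) + (0)·1 = 0 ⇒ exp(ΔT) = 0
  r2: exp(c) + (0)·1 = 0 ⇒ exp(c) = 0
Π_2 = f^-1 · ω

["-1", "0", "0", "0", "1", "0"]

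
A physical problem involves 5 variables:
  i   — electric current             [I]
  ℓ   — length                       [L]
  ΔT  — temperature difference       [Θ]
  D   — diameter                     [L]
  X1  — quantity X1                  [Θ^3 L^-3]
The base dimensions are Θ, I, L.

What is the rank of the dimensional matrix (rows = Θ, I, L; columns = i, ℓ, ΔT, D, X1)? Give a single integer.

Dimensional matrix (Θ×I×L by i×ℓ×ΔT×D×X1):
  Θ: [ 0  0  1  0  3]
  I: [ 1  0  0  0  0]
  L: [ 0  1  0  1 -3]
RREF → pivots at {i,ℓ,ΔT} ⇒ r = 3

3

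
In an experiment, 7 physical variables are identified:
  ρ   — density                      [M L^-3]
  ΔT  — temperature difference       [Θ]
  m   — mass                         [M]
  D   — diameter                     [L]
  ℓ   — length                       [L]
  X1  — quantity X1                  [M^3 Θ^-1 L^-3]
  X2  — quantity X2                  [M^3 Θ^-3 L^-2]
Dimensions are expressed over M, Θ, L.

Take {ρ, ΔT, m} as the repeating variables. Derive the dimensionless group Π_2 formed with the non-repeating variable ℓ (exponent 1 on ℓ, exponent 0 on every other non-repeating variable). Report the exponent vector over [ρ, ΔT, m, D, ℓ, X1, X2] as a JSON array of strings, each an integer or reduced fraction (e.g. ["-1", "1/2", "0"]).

["1/3", "0", "-1/3", "0", "1", "0", "0"]

Exponent matrix [M,Θ,L] × [ρ,ΔT,m,D,ℓ,X1,X2]:
  M: [ 1  0  1  0  0  3  3]
  Θ: [ 0  1  0  0  0 -1 -3]
  L: [-3  0  0  1  1 -3 -2]
Echelon form has 3 nonzero rows (pivots: ρ,ΔT,m)
Pivot set = {ρ,ΔT,m}, free = {D,ℓ,X1,X2}
RREF:
  r0: [   1    0    0 -1/3 -1/3    1  2/3]
  r1: [   0    1    0    0    0   -1   -3]
  r2: [   0    0    1  1/3  1/3    2  7/3]
Fix exponent of ℓ at 1, D at 0, X1 at 0, X2 at 0; solve each RREF row for its pivot's exponent:
  r0: exp(ρ) + (-1/3)·1 = 0 ⇒ exp(ρ) = 1/3
  r1: exp(ΔT) + (0)·1 = 0 ⇒ exp(ΔT) = 0
  r2: exp(m) + (1/3)·1 = 0 ⇒ exp(m) = -1/3
Π_2 = ρ^(1/3) · m^(-1/3) · ℓ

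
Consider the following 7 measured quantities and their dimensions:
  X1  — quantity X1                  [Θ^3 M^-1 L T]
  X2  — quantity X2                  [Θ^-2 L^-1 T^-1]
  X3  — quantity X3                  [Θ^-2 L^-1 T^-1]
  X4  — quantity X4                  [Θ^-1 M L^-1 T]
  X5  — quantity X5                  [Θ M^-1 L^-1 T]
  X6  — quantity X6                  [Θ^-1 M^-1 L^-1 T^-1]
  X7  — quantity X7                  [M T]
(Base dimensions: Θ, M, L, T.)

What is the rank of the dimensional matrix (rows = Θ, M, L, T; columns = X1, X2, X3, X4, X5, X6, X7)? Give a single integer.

Dimensional matrix (Θ×M×L×T by X1×X2×X3×X4×X5×X6×X7):
  Θ: [ 3 -2 -2 -1  1 -1  0]
  M: [-1  0  0  1 -1 -1  1]
  L: [ 1 -1 -1 -1 -1 -1  0]
  T: [ 1 -1 -1  1  1 -1  1]
Row reduction gives pivot columns X1,X2,X4; rank = 3

3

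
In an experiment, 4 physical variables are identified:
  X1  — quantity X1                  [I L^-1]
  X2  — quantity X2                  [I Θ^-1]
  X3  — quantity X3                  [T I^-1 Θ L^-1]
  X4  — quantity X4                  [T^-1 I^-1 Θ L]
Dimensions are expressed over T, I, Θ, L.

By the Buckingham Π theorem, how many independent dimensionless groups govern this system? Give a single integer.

Write exponents as rows T,I,Θ,L / cols X1,X2,X3,X4:
  T: [ 0  0  1 -1]
  I: [ 1  1 -1 -1]
  Θ: [ 0 -1  1  1]
  L: [-1  0 -1  1]
Echelon form has 3 nonzero rows (pivots: X1,X2,X3)
Π count = n − r = 4 − 3 = 1

1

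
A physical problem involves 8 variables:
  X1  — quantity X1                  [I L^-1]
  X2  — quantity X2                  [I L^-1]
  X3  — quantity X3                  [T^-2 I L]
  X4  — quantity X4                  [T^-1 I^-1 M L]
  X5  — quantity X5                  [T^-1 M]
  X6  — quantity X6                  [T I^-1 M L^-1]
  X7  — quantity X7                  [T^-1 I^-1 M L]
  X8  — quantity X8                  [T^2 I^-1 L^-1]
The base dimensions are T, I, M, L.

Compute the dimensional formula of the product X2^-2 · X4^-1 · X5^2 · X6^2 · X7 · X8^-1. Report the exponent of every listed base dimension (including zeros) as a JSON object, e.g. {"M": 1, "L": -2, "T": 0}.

{"T": -2, "I": -3, "M": 4, "L": 1}

Dimensional matrix (T×I×M×L by X1×X2×X3×X4×X5×X6×X7×X8):
  T: [ 0  0 -2 -1 -1  1 -1  2]
  I: [ 1  1  1 -1  0 -1 -1 -1]
  M: [ 0  0  0  1  1  1  1  0]
  L: [-1 -1  1  1  0 -1  1 -1]
  [T]: (-2)·0+(-1)·-1+(2)·-1+(2)·1+(1)·-1+(-1)·2 = -2
  [I]: (-2)·1+(-1)·-1+(2)·0+(2)·-1+(1)·-1+(-1)·-1 = -3
  [M]: (-2)·0+(-1)·1+(2)·1+(2)·1+(1)·1+(-1)·0 = 4
  [L]: (-2)·-1+(-1)·1+(2)·0+(2)·-1+(1)·1+(-1)·-1 = 1
⇒ T^-2 I^-3 M^4 L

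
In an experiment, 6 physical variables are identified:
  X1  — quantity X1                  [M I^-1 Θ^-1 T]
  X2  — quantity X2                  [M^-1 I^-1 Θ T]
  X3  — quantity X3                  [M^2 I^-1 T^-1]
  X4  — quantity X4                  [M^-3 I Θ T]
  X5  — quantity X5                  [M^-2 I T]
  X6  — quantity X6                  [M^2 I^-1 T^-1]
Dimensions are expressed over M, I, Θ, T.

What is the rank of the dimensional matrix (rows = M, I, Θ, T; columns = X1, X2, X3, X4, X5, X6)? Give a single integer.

3

Dimensional matrix (M×I×Θ×T by X1×X2×X3×X4×X5×X6):
  M: [ 1 -1  2 -3 -2  2]
  I: [-1 -1 -1  1  1 -1]
  Θ: [-1  1  0  1  0  0]
  T: [ 1  1 -1  1  1 -1]
Row reduction gives pivot columns X1,X2,X3; rank = 3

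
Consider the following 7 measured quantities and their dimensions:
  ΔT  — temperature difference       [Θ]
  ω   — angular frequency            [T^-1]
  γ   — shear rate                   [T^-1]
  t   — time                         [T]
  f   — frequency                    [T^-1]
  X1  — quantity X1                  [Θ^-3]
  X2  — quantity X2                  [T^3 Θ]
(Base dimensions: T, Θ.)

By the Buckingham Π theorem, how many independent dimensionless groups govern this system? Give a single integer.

Write exponents as rows T,Θ / cols ΔT,ω,γ,t,f,X1,X2:
  T: [ 0 -1 -1  1 -1  0  3]
  Θ: [ 1  0  0  0  0 -3  1]
Echelon form has 2 nonzero rows (pivots: ΔT,ω)
7 vars − rank 2 = 5 Π groups

5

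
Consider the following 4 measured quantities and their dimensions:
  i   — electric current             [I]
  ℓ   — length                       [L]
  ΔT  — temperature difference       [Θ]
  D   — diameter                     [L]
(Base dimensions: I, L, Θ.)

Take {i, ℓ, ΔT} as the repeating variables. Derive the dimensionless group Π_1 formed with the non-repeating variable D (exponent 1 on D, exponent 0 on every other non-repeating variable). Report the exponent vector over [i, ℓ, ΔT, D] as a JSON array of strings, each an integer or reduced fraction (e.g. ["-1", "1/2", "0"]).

["0", "-1", "0", "1"]

Dimensional matrix (I×L×Θ by i×ℓ×ΔT×D):
  I: [ 1  0  0  0]
  L: [ 0  1  0  1]
  Θ: [ 0  0  1  0]
RREF → pivots at {i,ℓ,ΔT} ⇒ r = 3
Pivot set = {i,ℓ,ΔT}, free = {D}
RREF:
  r0: [   1    0    0    0]
  r1: [   0    1    0    1]
  r2: [   0    0    1    0]
Fix exponent of D at 1; solve each RREF row for its pivot's exponent:
  r0: exp(i) + (0)·1 = 0 ⇒ exp(i) = 0
  r1: exp(ℓ) + (1)·1 = 0 ⇒ exp(ℓ) = -1
  r2: exp(ΔT) + (0)·1 = 0 ⇒ exp(ΔT) = 0
Π_1 = ℓ^-1 · D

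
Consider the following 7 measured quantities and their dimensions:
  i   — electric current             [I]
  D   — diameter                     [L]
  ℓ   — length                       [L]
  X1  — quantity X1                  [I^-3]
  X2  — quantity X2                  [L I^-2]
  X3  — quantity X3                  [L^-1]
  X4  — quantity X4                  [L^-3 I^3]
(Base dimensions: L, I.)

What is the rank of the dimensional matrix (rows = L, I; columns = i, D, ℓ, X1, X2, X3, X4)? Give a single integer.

Write exponents as rows L,I / cols i,D,ℓ,X1,X2,X3,X4:
  L: [ 0  1  1  0  1 -1 -3]
  I: [ 1  0  0 -3 -2  0  3]
Echelon form has 2 nonzero rows (pivots: i,D)

2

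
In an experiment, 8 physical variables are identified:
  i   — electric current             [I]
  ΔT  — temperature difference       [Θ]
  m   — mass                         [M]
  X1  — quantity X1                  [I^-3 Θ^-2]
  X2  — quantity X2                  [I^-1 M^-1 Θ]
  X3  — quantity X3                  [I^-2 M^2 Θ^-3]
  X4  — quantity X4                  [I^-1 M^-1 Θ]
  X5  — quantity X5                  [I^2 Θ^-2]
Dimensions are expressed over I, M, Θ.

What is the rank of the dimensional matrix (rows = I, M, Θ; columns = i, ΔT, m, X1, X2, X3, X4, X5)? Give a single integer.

Exponent matrix [I,M,Θ] × [i,ΔT,m,X1,X2,X3,X4,X5]:
  I: [ 1  0  0 -3 -1 -2 -1  2]
  M: [ 0  0  1  0 -1  2 -1  0]
  Θ: [ 0  1  0 -2  1 -3  1 -2]
Row reduction gives pivot columns i,ΔT,m; rank = 3

3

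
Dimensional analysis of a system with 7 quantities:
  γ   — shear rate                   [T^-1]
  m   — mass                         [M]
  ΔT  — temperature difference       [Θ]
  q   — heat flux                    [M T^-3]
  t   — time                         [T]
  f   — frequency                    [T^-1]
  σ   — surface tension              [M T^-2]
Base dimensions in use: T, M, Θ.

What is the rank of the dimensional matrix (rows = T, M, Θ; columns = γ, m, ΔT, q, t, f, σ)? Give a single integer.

3

Write exponents as rows T,M,Θ / cols γ,m,ΔT,q,t,f,σ:
  T: [-1  0  0 -3  1 -1 -2]
  M: [ 0  1  0  1  0  0  1]
  Θ: [ 0  0  1  0  0  0  0]
RREF → pivots at {γ,m,ΔT} ⇒ r = 3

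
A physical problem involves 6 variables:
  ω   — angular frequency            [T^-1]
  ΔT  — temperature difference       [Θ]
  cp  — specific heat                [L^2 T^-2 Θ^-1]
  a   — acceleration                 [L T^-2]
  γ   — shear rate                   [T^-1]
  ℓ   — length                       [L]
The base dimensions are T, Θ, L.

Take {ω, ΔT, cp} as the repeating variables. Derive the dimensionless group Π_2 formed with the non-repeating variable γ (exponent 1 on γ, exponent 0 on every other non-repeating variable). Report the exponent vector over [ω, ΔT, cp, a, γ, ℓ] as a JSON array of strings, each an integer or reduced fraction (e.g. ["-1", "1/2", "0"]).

Write exponents as rows T,Θ,L / cols ω,ΔT,cp,a,γ,ℓ:
  T: [-1  0 -2 -2 -1  0]
  Θ: [ 0  1 -1  0  0  0]
  L: [ 0  0  2  1  0  1]
Echelon form has 3 nonzero rows (pivots: ω,ΔT,cp)
Repeat: ω,ΔT,cp; free: a,γ,ℓ
RREF:
  r0: [   1    0    0    1    1   -1]
  r1: [   0    1    0  1/2    0  1/2]
  r2: [   0    0    1  1/2    0  1/2]
Fix exponent of γ at 1, a at 0, ℓ at 0; solve each RREF row for its pivot's exponent:
  r0: exp(ω) + (1)·1 = 0 ⇒ exp(ω) = -1
  r1: exp(ΔT) + (0)·1 = 0 ⇒ exp(ΔT) = 0
  r2: exp(cp) + (0)·1 = 0 ⇒ exp(cp) = 0
Π_2 = ω^-1 · γ

["-1", "0", "0", "0", "1", "0"]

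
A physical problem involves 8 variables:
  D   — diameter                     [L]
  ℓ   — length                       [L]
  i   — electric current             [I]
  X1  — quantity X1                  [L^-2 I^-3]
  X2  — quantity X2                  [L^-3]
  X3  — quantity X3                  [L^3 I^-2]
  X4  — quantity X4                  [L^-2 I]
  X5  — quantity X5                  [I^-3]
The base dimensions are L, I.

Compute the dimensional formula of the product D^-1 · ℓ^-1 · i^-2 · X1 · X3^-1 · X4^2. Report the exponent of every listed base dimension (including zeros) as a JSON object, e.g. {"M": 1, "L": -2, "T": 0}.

Write exponents as rows L,I / cols D,ℓ,i,X1,X2,X3,X4,X5:
  L: [ 1  1  0 -2 -3  3 -2  0]
  I: [ 0  0  1 -3  0 -2  1 -3]
  [L]: (-1)·1+(-1)·1+(-2)·0+(1)·-2+(-1)·3+(2)·-2 = -11
  [I]: (-1)·0+(-1)·0+(-2)·1+(1)·-3+(-1)·-2+(2)·1 = -1
⇒ L^-11 I^-1

{"L": -11, "I": -1}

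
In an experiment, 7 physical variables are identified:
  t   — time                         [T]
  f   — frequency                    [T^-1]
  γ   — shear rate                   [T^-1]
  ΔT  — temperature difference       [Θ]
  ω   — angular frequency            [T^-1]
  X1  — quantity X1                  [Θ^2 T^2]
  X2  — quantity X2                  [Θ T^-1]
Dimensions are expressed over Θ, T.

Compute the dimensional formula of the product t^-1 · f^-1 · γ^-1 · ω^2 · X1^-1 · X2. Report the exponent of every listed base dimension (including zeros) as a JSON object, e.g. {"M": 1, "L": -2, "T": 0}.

{"Θ": -1, "T": -4}

Exponent matrix [Θ,T] × [t,f,γ,ΔT,ω,X1,X2]:
  Θ: [ 0  0  0  1  0  2  1]
  T: [ 1 -1 -1  0 -1  2 -1]
  [Θ]: (-1)·0+(-1)·0+(-1)·0+(2)·0+(-1)·2+(1)·1 = -1
  [T]: (-1)·1+(-1)·-1+(-1)·-1+(2)·-1+(-1)·2+(1)·-1 = -4
⇒ Θ^-1 T^-4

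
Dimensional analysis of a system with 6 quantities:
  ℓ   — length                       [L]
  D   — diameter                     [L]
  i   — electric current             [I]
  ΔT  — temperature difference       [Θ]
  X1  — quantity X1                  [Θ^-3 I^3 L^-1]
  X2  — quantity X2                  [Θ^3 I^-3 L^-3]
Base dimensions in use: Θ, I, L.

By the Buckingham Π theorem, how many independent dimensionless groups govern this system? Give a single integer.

3

Dimensional matrix (Θ×I×L by ℓ×D×i×ΔT×X1×X2):
  Θ: [ 0  0  0  1 -3  3]
  I: [ 0  0  1  0  3 -3]
  L: [ 1  1  0  0 -1 -3]
Echelon form has 3 nonzero rows (pivots: ℓ,i,ΔT)
n=6, r=3 ⇒ 3 dimensionless groups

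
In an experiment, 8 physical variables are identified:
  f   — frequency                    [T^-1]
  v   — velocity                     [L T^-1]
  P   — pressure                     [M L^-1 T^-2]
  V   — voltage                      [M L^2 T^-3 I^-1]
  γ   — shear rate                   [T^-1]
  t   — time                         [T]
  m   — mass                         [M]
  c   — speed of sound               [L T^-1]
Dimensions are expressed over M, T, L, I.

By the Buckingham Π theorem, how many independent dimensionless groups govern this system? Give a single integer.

4

Exponent matrix [M,T,L,I] × [f,v,P,V,γ,t,m,c]:
  M: [ 0  0  1  1  0  0  1  0]
  T: [-1 -1 -2 -3 -1  1  0 -1]
  L: [ 0  1 -1  2  0  0  0  1]
  I: [ 0  0  0 -1  0  0  0  0]
RREF → pivots at {f,v,P,V} ⇒ r = 4
8 vars − rank 4 = 4 Π groups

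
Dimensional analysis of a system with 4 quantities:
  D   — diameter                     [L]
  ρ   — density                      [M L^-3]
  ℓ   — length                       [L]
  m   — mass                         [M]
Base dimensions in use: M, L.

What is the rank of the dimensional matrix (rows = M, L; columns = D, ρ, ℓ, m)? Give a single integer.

2

Write exponents as rows M,L / cols D,ρ,ℓ,m:
  M: [ 0  1  0  1]
  L: [ 1 -3  1  0]
RREF → pivots at {D,ρ} ⇒ r = 2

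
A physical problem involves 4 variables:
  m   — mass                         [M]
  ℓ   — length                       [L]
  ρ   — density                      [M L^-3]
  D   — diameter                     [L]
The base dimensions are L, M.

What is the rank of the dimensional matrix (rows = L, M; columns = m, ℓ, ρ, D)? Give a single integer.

Dimensional matrix (L×M by m×ℓ×ρ×D):
  L: [ 0  1 -3  1]
  M: [ 1  0  1  0]
Echelon form has 2 nonzero rows (pivots: m,ℓ)

2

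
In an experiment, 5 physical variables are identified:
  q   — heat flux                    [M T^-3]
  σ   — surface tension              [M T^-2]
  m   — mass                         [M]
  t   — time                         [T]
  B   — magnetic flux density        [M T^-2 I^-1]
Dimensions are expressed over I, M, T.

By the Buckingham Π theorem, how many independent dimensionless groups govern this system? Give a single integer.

2

Write exponents as rows I,M,T / cols q,σ,m,t,B:
  I: [ 0  0  0  0 -1]
  M: [ 1  1  1  0  1]
  T: [-3 -2  0  1 -2]
Row reduction gives pivot columns q,σ,B; rank = 3
Π count = n − r = 5 − 3 = 2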